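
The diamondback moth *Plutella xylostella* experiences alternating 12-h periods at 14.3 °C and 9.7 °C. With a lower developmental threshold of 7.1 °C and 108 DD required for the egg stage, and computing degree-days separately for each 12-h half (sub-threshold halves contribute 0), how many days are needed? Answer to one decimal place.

Day half: max(0, 14.3 − 7.1) × 0.5 = 7.2 × 0.5 = 3.60 DD.
Night half: max(0, 9.7 − 7.1) × 0.5 = 2.6 × 0.5 = 1.30 DD.
Per 24 h: 4.90 DD/day.
Duration = 108 / 4.90 = 22.041 ≈ 22.0 days.

22.0 days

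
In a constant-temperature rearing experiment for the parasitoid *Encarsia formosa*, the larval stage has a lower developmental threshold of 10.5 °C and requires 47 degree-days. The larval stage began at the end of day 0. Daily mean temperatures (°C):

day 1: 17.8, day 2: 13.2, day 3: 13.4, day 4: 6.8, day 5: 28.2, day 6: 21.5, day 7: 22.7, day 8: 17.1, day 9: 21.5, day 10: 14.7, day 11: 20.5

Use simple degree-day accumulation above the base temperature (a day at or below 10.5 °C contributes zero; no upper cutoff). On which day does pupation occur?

Daily DD above 10.5 °C: 7.3, 2.7, 2.9, 0.0, 17.7, 11.0, 12.2, 6.6, 11.0, 4.2, 10.0.
Cumulative: 7.3, 10.0, 12.9, 12.9, 30.6, 41.6, 53.8, 60.4, 71.4, 75.6, 85.6.
The total first reaches 47 DD on day 7.

day 7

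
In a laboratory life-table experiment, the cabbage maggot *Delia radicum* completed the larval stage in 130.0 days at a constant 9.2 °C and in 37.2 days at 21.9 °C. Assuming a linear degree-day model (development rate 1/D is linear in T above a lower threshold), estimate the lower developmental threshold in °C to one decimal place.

Equal thermal constants: D₁(T₁ − T_b) = D₂(T₂ − T_b).
130.0·(9.2 − T_b) = 37.2·(21.9 − T_b)
T_b = (130.0·9.2 − 37.2·21.9) / (130.0 − 37.2) = 381.32 / 92.8 = 4.109 °C ≈ 4.1 °C.

4.1 °C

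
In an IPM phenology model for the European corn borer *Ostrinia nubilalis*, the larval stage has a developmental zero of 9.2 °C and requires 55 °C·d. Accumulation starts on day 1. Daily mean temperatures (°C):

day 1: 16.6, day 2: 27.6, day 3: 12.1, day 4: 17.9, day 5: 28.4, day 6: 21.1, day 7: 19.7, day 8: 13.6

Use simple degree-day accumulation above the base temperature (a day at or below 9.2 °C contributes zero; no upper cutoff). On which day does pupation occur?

day 5

Daily DD above 9.2 °C: 7.4, 18.4, 2.9, 8.7, 19.2, 11.9, 10.5, 4.4.
Cumulative: 7.4, 25.8, 28.7, 37.4, 56.6, 68.5, 79.0, 83.4.
The total first reaches 55 DD on day 5.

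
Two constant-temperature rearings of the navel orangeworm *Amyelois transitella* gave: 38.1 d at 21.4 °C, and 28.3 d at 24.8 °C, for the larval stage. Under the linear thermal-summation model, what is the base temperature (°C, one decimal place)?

11.6 °C

Under the model K = D·(T − T_b), so D₁·(T₁ − T_b) = D₂·(T₂ − T_b).
38.1·(21.4 − T_b) = 28.3·(24.8 − T_b)
T_b = (38.1·21.4 − 28.3·24.8) / (38.1 − 28.3) = 113.50 / 9.8 = 11.582 °C ≈ 11.6 °C.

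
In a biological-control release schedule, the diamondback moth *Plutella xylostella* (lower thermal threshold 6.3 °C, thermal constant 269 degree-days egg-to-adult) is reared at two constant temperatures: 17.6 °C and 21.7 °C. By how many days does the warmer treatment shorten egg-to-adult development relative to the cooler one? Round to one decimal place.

6.3 days

At 17.6 °C: 269 / (17.6 − 6.3) = 269 / 11.3 = 23.805 d.
At 21.7 °C: 269 / (21.7 − 6.3) = 269 / 15.4 = 17.468 d.
Difference = |23.805 − 17.468| = 6.338 ≈ 6.3 days.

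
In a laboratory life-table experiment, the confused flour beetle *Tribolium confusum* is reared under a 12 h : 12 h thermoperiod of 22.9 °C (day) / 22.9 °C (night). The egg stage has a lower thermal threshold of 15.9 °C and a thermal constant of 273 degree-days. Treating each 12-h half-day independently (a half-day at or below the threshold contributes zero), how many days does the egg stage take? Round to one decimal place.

Day half: max(0, 22.9 − 15.9) × 0.5 = 7.0 × 0.5 = 3.50 DD.
Night half: max(0, 22.9 − 15.9) × 0.5 = 7.0 × 0.5 = 3.50 DD.
Per 24 h: 7.00 DD/day.
Duration = 273 / 7.00 = 39.000 ≈ 39.0 days.

39.0 days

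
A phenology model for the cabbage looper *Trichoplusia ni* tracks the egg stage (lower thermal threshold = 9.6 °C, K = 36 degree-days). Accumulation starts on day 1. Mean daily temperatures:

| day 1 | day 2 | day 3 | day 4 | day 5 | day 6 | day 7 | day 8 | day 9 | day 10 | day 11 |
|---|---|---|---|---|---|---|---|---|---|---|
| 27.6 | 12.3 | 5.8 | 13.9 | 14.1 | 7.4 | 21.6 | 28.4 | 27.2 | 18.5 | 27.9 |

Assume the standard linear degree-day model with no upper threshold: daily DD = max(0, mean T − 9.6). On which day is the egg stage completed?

day 7

Daily DD above 9.6 °C: 18.0, 2.7, 0.0, 4.3, 4.5, 0.0, 12.0, 18.8, 17.6, 8.9, 18.3.
Cumulative: 18.0, 20.7, 20.7, 25.0, 29.5, 29.5, 41.5, 60.3, 77.9, 86.8, 105.1.
The total first reaches 36 DD on day 7.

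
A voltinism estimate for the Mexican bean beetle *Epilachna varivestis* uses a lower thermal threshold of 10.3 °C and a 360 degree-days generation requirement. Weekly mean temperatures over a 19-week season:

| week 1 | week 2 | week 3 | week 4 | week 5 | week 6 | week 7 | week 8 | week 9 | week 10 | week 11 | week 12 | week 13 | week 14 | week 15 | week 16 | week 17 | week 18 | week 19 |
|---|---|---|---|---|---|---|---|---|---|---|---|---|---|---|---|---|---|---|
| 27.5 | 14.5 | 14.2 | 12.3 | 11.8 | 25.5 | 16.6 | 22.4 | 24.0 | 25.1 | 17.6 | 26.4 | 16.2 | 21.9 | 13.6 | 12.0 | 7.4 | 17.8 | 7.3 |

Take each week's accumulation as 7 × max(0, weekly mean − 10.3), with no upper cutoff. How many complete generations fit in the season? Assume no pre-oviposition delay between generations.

Weekly DD (7 × max(0, T̄ − 10.3)): 120.4, 29.4, 27.3, 14.0, 10.5, 106.4, 44.1, 84.7, 95.9, 103.6, 51.1, 112.7, 41.3, 81.2, 23.1, 11.9, 0.0, 52.5, 0.0.
Season total = 1010.1 DD.
Complete generations = ⌊1010.1 / 360⌋ = 2.

2 generations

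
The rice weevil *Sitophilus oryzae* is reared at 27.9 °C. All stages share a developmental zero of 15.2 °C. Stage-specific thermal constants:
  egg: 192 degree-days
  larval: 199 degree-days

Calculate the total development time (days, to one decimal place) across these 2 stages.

30.8 days

Daily accumulation at 27.9 °C = 27.9 − 15.2 = 12.7 DD/day.
Total K = 192 + 199 = 391 DD.
Total duration = 391 / 12.7 = 30.787 ≈ 30.8 days.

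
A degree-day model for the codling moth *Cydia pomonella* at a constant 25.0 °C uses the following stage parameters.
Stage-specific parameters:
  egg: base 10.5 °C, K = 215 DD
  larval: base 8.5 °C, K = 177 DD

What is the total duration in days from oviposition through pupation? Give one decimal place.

25.6 days

egg: 215 / (25.0 − 10.5) = 215 / 14.5 = 14.828 d.
larval: 177 / (25.0 − 8.5) = 177 / 16.5 = 10.727 d.
Sum = 25.555 ≈ 25.6 days.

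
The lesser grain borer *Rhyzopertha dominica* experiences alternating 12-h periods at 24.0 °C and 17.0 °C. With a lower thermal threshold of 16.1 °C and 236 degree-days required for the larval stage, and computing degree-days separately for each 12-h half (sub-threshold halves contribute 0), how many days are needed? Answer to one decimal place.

53.6 days

Day half: max(0, 24.0 − 16.1) × 0.5 = 7.9 × 0.5 = 3.95 DD.
Night half: max(0, 17.0 − 16.1) × 0.5 = 0.9 × 0.5 = 0.45 DD.
Per 24 h: 4.40 DD/day.
Duration = 236 / 4.40 = 53.636 ≈ 53.6 days.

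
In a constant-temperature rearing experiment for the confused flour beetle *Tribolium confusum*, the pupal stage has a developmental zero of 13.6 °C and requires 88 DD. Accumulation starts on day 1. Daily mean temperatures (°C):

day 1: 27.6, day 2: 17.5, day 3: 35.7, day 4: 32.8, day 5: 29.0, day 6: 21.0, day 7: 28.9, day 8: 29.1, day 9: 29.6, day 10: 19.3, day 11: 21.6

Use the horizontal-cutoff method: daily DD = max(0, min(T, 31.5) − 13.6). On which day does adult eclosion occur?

day 7

Daily DD above 13.6 °C (capped at 17.9): 14.0, 3.9, 17.9, 17.9, 15.4, 7.4, 15.3, 15.5, 16.0, 5.7, 8.0.
Cumulative: 14.0, 17.9, 35.8, 53.7, 69.1, 76.5, 91.8, 107.3, 123.3, 129.0, 137.0.
The total first reaches 88 DD on day 7.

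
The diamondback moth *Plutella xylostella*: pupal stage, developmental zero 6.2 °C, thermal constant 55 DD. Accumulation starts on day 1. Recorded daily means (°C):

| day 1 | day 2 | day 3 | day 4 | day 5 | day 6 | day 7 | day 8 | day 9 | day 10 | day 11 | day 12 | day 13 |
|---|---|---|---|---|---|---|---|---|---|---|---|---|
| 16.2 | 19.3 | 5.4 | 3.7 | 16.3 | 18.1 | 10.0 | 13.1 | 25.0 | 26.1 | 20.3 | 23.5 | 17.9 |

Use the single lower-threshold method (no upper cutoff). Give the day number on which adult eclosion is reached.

Daily DD above 6.2 °C: 10.0, 13.1, 0.0, 0.0, 10.1, 11.9, 3.8, 6.9, 18.8, 19.9, 14.1, 17.3, 11.7.
Cumulative: 10.0, 23.1, 23.1, 23.1, 33.2, 45.1, 48.9, 55.8, 74.6, 94.5, 108.6, 125.9, 137.6.
The total first reaches 55 DD on day 8.

day 8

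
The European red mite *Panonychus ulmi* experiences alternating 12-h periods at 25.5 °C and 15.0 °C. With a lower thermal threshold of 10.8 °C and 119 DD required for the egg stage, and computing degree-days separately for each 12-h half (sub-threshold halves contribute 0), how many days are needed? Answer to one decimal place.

12.6 days

Day half: max(0, 25.5 − 10.8) × 0.5 = 14.7 × 0.5 = 7.35 DD.
Night half: max(0, 15.0 − 10.8) × 0.5 = 4.2 × 0.5 = 2.10 DD.
Per 24 h: 9.45 DD/day.
Duration = 119 / 9.45 = 12.593 ≈ 12.6 days.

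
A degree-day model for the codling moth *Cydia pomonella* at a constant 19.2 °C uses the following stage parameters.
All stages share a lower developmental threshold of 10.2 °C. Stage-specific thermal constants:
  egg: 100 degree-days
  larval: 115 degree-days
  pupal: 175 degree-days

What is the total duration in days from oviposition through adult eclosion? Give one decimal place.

Daily accumulation at 19.2 °C = 19.2 − 10.2 = 9.0 DD/day.
Total K = 100 + 115 + 175 = 390 DD.
Total duration = 390 / 9.0 = 43.333 ≈ 43.3 days.

43.3 days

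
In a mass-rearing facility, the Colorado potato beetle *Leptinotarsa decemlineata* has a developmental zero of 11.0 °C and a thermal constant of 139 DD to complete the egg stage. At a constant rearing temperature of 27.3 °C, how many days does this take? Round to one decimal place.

8.5 days

Daily accumulation = 27.3 − 11.0 = 16.3 DD/day.
Duration = 139 / 16.3 = 8.528 ≈ 8.5 days.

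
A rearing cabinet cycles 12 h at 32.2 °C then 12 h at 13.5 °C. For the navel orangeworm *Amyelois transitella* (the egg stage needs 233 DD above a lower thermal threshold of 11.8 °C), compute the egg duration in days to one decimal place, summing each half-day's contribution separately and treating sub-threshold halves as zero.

21.1 days

Day half: max(0, 32.2 − 11.8) × 0.5 = 20.4 × 0.5 = 10.20 DD.
Night half: max(0, 13.5 − 11.8) × 0.5 = 1.7 × 0.5 = 0.85 DD.
Per 24 h: 11.05 DD/day.
Duration = 233 / 11.05 = 21.086 ≈ 21.1 days.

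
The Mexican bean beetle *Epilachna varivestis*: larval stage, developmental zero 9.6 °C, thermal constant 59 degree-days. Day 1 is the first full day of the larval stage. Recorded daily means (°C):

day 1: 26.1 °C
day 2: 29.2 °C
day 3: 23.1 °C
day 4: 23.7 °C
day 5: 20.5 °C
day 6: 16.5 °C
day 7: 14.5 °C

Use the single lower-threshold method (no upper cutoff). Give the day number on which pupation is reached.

Daily DD above 9.6 °C: 16.5, 19.6, 13.5, 14.1, 10.9, 6.9, 4.9.
Cumulative: 16.5, 36.1, 49.6, 63.7, 74.6, 81.5, 86.4.
The total first reaches 59 DD on day 4.

day 4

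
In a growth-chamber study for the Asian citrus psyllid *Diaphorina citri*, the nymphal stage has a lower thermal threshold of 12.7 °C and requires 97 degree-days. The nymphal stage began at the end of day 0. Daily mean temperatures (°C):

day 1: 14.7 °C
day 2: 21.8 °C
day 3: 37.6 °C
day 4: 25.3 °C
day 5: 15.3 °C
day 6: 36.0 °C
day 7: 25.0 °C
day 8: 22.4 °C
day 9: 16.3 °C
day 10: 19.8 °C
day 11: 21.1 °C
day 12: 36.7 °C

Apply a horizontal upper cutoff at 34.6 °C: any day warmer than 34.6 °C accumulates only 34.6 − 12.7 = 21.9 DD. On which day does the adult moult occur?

day 10

Daily DD above 12.7 °C (capped at 21.9): 2.0, 9.1, 21.9, 12.6, 2.6, 21.9, 12.3, 9.7, 3.6, 7.1, 8.4, 21.9.
Cumulative: 2.0, 11.1, 33.0, 45.6, 48.2, 70.1, 82.4, 92.1, 95.7, 102.8, 111.2, 133.1.
The total first reaches 97 DD on day 10.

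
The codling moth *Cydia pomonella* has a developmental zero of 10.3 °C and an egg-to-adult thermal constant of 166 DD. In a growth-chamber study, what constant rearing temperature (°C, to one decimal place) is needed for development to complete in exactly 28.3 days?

Required daily accumulation = 166 / 28.3 = 5.866 DD/day.
T = T_base + 5.866 = 10.3 + 5.866 = 16.166 ≈ 16.2 °C.

16.2 °C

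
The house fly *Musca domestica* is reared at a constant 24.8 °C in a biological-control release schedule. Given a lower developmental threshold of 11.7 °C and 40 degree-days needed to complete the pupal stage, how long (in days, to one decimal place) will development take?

3.1 days

Daily accumulation = 24.8 − 11.7 = 13.1 DD/day.
Duration = 40 / 13.1 = 3.053 ≈ 3.1 days.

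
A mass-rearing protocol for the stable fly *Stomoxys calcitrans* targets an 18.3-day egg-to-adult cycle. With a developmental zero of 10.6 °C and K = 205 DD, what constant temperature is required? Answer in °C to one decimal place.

21.8 °C

Required daily accumulation = 205 / 18.3 = 11.202 DD/day.
T = T_base + 11.202 = 10.6 + 11.202 = 21.802 ≈ 21.8 °C.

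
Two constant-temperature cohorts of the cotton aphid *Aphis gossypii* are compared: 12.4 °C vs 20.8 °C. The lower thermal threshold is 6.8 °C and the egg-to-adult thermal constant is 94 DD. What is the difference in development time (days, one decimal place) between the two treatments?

At 12.4 °C: 94 / (12.4 − 6.8) = 94 / 5.6 = 16.786 d.
At 20.8 °C: 94 / (20.8 − 6.8) = 94 / 14.0 = 6.714 d.
Difference = |16.786 − 6.714| = 10.071 ≈ 10.1 days.

10.1 days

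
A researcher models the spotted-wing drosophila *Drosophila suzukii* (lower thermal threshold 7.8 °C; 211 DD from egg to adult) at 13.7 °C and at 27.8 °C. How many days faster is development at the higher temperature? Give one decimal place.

At 13.7 °C: 211 / (13.7 − 7.8) = 211 / 5.9 = 35.763 d.
At 27.8 °C: 211 / (27.8 − 7.8) = 211 / 20.0 = 10.550 d.
Difference = |35.763 − 10.550| = 25.213 ≈ 25.2 days.

25.2 days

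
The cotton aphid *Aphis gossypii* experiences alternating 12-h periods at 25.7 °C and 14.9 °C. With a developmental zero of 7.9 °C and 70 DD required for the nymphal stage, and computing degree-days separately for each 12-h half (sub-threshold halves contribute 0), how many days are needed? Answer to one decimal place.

Day half: max(0, 25.7 − 7.9) × 0.5 = 17.8 × 0.5 = 8.90 DD.
Night half: max(0, 14.9 − 7.9) × 0.5 = 7.0 × 0.5 = 3.50 DD.
Per 24 h: 12.40 DD/day.
Duration = 70 / 12.40 = 5.645 ≈ 5.6 days.

5.6 days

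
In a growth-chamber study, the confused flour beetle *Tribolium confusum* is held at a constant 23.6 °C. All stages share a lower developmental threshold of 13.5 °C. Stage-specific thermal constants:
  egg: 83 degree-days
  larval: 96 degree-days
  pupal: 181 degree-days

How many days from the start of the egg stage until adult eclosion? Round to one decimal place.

35.6 days

Daily accumulation at 23.6 °C = 23.6 − 13.5 = 10.1 DD/day.
Total K = 83 + 96 + 181 = 360 DD.
Total duration = 360 / 10.1 = 35.644 ≈ 35.6 days.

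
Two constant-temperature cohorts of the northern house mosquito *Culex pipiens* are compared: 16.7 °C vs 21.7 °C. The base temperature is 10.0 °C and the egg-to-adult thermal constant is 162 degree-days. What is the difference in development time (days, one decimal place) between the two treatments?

At 16.7 °C: 162 / (16.7 − 10.0) = 162 / 6.7 = 24.179 d.
At 21.7 °C: 162 / (21.7 − 10.0) = 162 / 11.7 = 13.846 d.
Difference = |24.179 − 13.846| = 10.333 ≈ 10.3 days.

10.3 days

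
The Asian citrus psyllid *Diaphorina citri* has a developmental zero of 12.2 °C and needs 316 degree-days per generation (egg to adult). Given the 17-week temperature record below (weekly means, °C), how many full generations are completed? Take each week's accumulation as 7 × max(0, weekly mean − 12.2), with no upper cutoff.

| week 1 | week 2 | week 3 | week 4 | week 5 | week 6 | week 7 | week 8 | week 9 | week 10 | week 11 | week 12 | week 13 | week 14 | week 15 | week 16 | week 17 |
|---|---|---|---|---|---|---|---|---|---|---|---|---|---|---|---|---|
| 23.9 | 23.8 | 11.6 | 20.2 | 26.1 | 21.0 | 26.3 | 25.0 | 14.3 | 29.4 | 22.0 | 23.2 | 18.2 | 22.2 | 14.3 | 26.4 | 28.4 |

Weekly DD (7 × max(0, T̄ − 12.2)): 81.9, 81.2, 0.0, 56.0, 97.3, 61.6, 98.7, 89.6, 14.7, 120.4, 68.6, 77.0, 42.0, 70.0, 14.7, 99.4, 113.4.
Season total = 1186.5 DD.
Complete generations = ⌊1186.5 / 316⌋ = 3.

3 generations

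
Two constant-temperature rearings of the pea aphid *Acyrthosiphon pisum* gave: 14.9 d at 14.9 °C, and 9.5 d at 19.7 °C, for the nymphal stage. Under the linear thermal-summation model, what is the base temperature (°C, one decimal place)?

Equal thermal constants: D₁(T₁ − T_b) = D₂(T₂ − T_b).
14.9·(14.9 − T_b) = 9.5·(19.7 − T_b)
T_b = (14.9·14.9 − 9.5·19.7) / (14.9 − 9.5) = 34.86 / 5.4 = 6.456 °C ≈ 6.5 °C.

6.5 °C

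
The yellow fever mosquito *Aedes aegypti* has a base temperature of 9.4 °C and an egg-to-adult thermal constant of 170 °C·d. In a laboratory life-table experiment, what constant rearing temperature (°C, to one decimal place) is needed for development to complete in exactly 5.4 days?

Required daily accumulation = 170 / 5.4 = 31.481 DD/day.
T = T_base + 31.481 = 9.4 + 31.481 = 40.881 ≈ 40.9 °C.

40.9 °C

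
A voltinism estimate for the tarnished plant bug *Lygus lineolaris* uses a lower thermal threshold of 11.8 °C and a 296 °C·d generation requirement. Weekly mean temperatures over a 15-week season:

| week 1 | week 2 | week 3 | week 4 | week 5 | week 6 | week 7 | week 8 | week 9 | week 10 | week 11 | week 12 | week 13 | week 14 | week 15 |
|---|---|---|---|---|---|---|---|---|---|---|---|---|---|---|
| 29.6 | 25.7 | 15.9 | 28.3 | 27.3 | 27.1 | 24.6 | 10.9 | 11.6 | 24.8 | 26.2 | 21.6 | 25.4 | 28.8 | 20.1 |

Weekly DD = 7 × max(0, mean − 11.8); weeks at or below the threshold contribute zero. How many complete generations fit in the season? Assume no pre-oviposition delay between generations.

Weekly DD (7 × max(0, T̄ − 11.8)): 124.6, 97.3, 28.7, 115.5, 108.5, 107.1, 89.6, 0.0, 0.0, 91.0, 100.8, 68.6, 95.2, 119.0, 58.1.
Season total = 1204.0 DD.
Complete generations = ⌊1204.0 / 296⌋ = 4.

4 generations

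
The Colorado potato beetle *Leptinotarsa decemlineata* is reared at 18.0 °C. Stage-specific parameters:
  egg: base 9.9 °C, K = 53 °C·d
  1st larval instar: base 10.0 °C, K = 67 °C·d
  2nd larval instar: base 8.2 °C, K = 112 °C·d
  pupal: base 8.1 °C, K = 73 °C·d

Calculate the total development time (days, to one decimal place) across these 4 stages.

33.7 days

egg: 53 / (18.0 − 9.9) = 53 / 8.1 = 6.543 d.
1st larval instar: 67 / (18.0 − 10.0) = 67 / 8.0 = 8.375 d.
2nd larval instar: 112 / (18.0 − 8.2) = 112 / 9.8 = 11.429 d.
pupal: 73 / (18.0 − 8.1) = 73 / 9.9 = 7.374 d.
Sum = 33.721 ≈ 33.7 days.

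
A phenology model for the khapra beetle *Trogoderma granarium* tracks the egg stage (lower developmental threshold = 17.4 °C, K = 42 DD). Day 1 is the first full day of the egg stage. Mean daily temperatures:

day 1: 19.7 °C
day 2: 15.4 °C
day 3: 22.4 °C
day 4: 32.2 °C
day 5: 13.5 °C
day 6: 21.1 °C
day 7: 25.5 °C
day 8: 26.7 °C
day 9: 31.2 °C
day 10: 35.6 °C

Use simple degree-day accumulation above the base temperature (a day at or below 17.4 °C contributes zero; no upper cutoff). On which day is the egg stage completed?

Daily DD above 17.4 °C: 2.3, 0.0, 5.0, 14.8, 0.0, 3.7, 8.1, 9.3, 13.8, 18.2.
Cumulative: 2.3, 2.3, 7.3, 22.1, 22.1, 25.8, 33.9, 43.2, 57.0, 75.2.
The total first reaches 42 DD on day 8.

day 8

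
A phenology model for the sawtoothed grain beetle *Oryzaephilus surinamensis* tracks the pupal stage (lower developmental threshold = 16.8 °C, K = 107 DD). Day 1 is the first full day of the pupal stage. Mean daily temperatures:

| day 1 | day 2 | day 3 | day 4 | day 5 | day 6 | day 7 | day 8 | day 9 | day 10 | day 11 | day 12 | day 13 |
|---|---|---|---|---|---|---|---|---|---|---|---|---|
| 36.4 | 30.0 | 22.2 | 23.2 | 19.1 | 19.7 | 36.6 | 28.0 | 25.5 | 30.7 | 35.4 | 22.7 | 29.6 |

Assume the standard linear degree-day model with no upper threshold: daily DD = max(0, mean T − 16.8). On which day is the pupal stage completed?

Daily DD above 16.8 °C: 19.6, 13.2, 5.4, 6.4, 2.3, 2.9, 19.8, 11.2, 8.7, 13.9, 18.6, 5.9, 12.8.
Cumulative: 19.6, 32.8, 38.2, 44.6, 46.9, 49.8, 69.6, 80.8, 89.5, 103.4, 122.0, 127.9, 140.7.
The total first reaches 107 DD on day 11.

day 11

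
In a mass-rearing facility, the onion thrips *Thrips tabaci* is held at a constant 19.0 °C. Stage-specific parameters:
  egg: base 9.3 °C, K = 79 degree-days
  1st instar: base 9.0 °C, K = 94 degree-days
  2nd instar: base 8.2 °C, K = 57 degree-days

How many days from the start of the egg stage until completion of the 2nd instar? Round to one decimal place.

22.8 days

egg: 79 / (19.0 − 9.3) = 79 / 9.7 = 8.144 d.
1st instar: 94 / (19.0 − 9.0) = 94 / 10.0 = 9.400 d.
2nd instar: 57 / (19.0 − 8.2) = 57 / 10.8 = 5.278 d.
Sum = 22.822 ≈ 22.8 days.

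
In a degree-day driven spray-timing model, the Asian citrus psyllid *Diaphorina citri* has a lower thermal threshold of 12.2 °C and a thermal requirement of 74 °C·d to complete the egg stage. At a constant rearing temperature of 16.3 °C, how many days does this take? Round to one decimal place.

Daily accumulation = 16.3 − 12.2 = 4.1 DD/day.
Duration = 74 / 4.1 = 18.049 ≈ 18.0 days.

18.0 days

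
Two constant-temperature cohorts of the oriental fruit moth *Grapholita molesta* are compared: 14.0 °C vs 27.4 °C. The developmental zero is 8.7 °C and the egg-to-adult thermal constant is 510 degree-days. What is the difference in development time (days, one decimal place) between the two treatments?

69.0 days

At 14.0 °C: 510 / (14.0 − 8.7) = 510 / 5.3 = 96.226 d.
At 27.4 °C: 510 / (27.4 − 8.7) = 510 / 18.7 = 27.273 d.
Difference = |96.226 − 27.273| = 68.954 ≈ 69.0 days.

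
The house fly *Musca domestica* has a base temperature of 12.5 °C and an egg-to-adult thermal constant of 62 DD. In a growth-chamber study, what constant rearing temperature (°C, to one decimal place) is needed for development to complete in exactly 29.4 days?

14.6 °C

Required daily accumulation = 62 / 29.4 = 2.109 DD/day.
T = T_base + 2.109 = 12.5 + 2.109 = 14.609 ≈ 14.6 °C.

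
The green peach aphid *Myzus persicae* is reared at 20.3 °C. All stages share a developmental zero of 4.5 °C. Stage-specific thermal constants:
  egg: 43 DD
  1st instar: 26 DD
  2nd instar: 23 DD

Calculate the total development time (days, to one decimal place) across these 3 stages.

Daily accumulation at 20.3 °C = 20.3 − 4.5 = 15.8 DD/day.
Total K = 43 + 26 + 23 = 92 DD.
Total duration = 92 / 15.8 = 5.823 ≈ 5.8 days.

5.8 days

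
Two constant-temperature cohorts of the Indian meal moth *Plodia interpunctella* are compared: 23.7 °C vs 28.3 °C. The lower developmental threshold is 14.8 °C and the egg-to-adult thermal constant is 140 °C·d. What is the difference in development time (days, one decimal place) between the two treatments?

At 23.7 °C: 140 / (23.7 − 14.8) = 140 / 8.9 = 15.730 d.
At 28.3 °C: 140 / (28.3 − 14.8) = 140 / 13.5 = 10.370 d.
Difference = |15.730 − 10.370| = 5.360 ≈ 5.4 days.

5.4 days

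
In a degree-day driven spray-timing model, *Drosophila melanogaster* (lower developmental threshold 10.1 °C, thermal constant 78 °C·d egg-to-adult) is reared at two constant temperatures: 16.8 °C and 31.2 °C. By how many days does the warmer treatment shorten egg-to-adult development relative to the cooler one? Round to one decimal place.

7.9 days

At 16.8 °C: 78 / (16.8 − 10.1) = 78 / 6.7 = 11.642 d.
At 31.2 °C: 78 / (31.2 − 10.1) = 78 / 21.1 = 3.697 d.
Difference = |11.642 − 3.697| = 7.945 ≈ 7.9 days.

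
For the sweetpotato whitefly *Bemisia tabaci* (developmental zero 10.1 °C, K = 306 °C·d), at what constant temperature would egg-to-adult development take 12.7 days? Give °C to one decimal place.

Required daily accumulation = 306 / 12.7 = 24.094 DD/day.
T = T_base + 24.094 = 10.1 + 24.094 = 34.194 ≈ 34.2 °C.

34.2 °C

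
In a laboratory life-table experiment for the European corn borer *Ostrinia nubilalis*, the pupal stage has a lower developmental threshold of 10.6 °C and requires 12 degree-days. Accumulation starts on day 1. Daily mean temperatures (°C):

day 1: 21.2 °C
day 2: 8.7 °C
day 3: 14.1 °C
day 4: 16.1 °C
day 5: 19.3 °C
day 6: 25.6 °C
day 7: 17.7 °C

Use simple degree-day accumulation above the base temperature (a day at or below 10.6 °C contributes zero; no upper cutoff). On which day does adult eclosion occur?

day 3

Daily DD above 10.6 °C: 10.6, 0.0, 3.5, 5.5, 8.7, 15.0, 7.1.
Cumulative: 10.6, 10.6, 14.1, 19.6, 28.3, 43.3, 50.4.
The total first reaches 12 DD on day 3.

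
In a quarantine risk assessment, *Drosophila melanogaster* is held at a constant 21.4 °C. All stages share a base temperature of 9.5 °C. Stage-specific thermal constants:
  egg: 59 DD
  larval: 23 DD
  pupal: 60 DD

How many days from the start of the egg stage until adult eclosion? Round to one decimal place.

11.9 days

Daily accumulation at 21.4 °C = 21.4 − 9.5 = 11.9 DD/day.
Total K = 59 + 23 + 60 = 142 DD.
Total duration = 142 / 11.9 = 11.933 ≈ 11.9 days.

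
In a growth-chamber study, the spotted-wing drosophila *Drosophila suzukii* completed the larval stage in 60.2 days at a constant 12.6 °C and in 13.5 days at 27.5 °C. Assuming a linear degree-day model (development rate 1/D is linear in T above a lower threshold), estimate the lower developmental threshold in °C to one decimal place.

Linear rate model ⇒ the product D·(T − T_b) is constant across temperatures.
60.2·(12.6 − T_b) = 13.5·(27.5 − T_b)
T_b = (60.2·12.6 − 13.5·27.5) / (60.2 − 13.5) = 387.27 / 46.7 = 8.293 °C ≈ 8.3 °C.

8.3 °C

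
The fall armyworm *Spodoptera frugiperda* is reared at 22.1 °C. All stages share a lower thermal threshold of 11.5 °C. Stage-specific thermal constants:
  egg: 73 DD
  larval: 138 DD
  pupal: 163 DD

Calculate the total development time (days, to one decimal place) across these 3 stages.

Daily accumulation at 22.1 °C = 22.1 − 11.5 = 10.6 DD/day.
Total K = 73 + 138 + 163 = 374 DD.
Total duration = 374 / 10.6 = 35.283 ≈ 35.3 days.

35.3 days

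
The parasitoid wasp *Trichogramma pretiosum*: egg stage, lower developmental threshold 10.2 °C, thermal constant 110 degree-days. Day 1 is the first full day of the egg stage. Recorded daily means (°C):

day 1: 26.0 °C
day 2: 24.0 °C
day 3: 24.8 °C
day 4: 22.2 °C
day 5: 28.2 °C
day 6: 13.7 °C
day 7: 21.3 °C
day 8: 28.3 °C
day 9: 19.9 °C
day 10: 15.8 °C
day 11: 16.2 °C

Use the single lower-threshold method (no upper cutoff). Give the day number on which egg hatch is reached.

Daily DD above 10.2 °C: 15.8, 13.8, 14.6, 12.0, 18.0, 3.5, 11.1, 18.1, 9.7, 5.6, 6.0.
Cumulative: 15.8, 29.6, 44.2, 56.2, 74.2, 77.7, 88.8, 106.9, 116.6, 122.2, 128.2.
The total first reaches 110 DD on day 9.

day 9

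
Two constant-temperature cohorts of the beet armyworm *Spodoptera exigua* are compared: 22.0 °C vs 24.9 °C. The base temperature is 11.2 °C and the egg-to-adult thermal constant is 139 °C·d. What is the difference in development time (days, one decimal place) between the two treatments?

2.7 days

At 22.0 °C: 139 / (22.0 − 11.2) = 139 / 10.8 = 12.870 d.
At 24.9 °C: 139 / (24.9 − 11.2) = 139 / 13.7 = 10.146 d.
Difference = |12.870 − 10.146| = 2.724 ≈ 2.7 days.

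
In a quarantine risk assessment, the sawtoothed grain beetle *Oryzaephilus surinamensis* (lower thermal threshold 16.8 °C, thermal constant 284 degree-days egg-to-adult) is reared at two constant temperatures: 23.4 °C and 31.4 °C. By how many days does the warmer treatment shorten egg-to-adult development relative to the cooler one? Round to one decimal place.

23.6 days

At 23.4 °C: 284 / (23.4 − 16.8) = 284 / 6.6 = 43.030 d.
At 31.4 °C: 284 / (31.4 − 16.8) = 284 / 14.6 = 19.452 d.
Difference = |43.030 − 19.452| = 23.578 ≈ 23.6 days.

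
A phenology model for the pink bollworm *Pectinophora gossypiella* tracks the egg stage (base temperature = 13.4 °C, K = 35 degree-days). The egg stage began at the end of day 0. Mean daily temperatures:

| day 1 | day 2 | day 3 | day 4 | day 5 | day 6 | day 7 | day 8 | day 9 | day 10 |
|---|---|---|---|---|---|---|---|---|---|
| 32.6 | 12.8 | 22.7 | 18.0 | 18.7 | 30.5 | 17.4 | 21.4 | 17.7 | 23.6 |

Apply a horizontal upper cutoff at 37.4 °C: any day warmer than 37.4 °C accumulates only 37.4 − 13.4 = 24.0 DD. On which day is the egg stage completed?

Daily DD above 13.4 °C (capped at 24.0): 19.2, 0.0, 9.3, 4.6, 5.3, 17.1, 4.0, 8.0, 4.3, 10.2.
Cumulative: 19.2, 19.2, 28.5, 33.1, 38.4, 55.5, 59.5, 67.5, 71.8, 82.0.
The total first reaches 35 DD on day 5.

day 5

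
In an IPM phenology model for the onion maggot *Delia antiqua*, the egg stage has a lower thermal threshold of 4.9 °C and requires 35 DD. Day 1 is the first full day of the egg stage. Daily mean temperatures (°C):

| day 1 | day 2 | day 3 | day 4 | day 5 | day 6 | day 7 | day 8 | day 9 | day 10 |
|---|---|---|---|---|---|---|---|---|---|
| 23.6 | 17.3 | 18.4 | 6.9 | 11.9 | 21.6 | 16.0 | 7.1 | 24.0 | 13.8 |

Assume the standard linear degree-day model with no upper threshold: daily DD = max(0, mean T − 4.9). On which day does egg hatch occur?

day 3

Daily DD above 4.9 °C: 18.7, 12.4, 13.5, 2.0, 7.0, 16.7, 11.1, 2.2, 19.1, 8.9.
Cumulative: 18.7, 31.1, 44.6, 46.6, 53.6, 70.3, 81.4, 83.6, 102.7, 111.6.
The total first reaches 35 DD on day 3.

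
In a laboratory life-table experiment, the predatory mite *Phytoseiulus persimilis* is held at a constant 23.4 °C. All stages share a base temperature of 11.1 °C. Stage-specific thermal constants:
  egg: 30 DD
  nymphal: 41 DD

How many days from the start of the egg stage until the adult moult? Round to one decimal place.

5.8 days

Daily accumulation at 23.4 °C = 23.4 − 11.1 = 12.3 DD/day.
Total K = 30 + 41 = 71 DD.
Total duration = 71 / 12.3 = 5.772 ≈ 5.8 days.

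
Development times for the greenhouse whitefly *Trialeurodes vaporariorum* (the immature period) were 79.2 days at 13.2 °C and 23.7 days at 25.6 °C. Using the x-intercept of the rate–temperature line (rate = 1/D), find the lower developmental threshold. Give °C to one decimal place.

7.9 °C

Linear rate model ⇒ the product D·(T − T_b) is constant across temperatures.
79.2·(13.2 − T_b) = 23.7·(25.6 − T_b)
T_b = (79.2·13.2 − 23.7·25.6) / (79.2 − 23.7) = 438.72 / 55.5 = 7.905 °C ≈ 7.9 °C.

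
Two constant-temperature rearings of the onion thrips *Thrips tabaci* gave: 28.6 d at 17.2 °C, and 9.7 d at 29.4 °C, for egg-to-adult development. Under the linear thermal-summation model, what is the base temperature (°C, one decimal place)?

Linear rate model ⇒ the product D·(T − T_b) is constant across temperatures.
28.6·(17.2 − T_b) = 9.7·(29.4 − T_b)
T_b = (28.6·17.2 − 9.7·29.4) / (28.6 − 9.7) = 206.74 / 18.9 = 10.939 °C ≈ 10.9 °C.

10.9 °C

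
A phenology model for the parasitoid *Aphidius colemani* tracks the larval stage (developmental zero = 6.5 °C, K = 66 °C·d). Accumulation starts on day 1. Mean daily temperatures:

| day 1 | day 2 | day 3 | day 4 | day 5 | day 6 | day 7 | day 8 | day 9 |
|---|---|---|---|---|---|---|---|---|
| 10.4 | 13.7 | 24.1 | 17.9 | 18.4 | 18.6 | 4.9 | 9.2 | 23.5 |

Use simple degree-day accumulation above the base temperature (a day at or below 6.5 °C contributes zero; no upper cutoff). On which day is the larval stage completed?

day 8

Daily DD above 6.5 °C: 3.9, 7.2, 17.6, 11.4, 11.9, 12.1, 0.0, 2.7, 17.0.
Cumulative: 3.9, 11.1, 28.7, 40.1, 52.0, 64.1, 64.1, 66.8, 83.8.
The total first reaches 66 DD on day 8.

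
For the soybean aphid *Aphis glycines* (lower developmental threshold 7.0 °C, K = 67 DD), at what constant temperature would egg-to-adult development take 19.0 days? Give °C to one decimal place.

10.5 °C

Required daily accumulation = 67 / 19.0 = 3.526 DD/day.
T = T_base + 3.526 = 7.0 + 3.526 = 10.526 ≈ 10.5 °C.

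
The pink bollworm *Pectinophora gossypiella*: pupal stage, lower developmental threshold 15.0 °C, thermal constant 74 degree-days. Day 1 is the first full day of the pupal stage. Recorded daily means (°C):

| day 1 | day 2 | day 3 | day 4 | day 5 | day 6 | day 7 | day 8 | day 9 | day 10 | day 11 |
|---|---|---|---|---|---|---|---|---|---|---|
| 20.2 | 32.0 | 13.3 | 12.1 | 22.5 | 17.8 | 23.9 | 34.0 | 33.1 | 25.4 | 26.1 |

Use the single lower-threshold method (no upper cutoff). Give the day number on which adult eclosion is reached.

Daily DD above 15.0 °C: 5.2, 17.0, 0.0, 0.0, 7.5, 2.8, 8.9, 19.0, 18.1, 10.4, 11.1.
Cumulative: 5.2, 22.2, 22.2, 22.2, 29.7, 32.5, 41.4, 60.4, 78.5, 88.9, 100.0.
The total first reaches 74 DD on day 9.

day 9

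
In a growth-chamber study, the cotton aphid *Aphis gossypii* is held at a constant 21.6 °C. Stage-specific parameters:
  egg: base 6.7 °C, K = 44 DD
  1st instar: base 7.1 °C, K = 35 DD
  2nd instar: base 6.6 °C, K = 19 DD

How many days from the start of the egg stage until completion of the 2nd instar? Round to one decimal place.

6.6 days

egg: 44 / (21.6 − 6.7) = 44 / 14.9 = 2.953 d.
1st instar: 35 / (21.6 − 7.1) = 35 / 14.5 = 2.414 d.
2nd instar: 19 / (21.6 − 6.6) = 19 / 15.0 = 1.267 d.
Sum = 6.633 ≈ 6.6 days.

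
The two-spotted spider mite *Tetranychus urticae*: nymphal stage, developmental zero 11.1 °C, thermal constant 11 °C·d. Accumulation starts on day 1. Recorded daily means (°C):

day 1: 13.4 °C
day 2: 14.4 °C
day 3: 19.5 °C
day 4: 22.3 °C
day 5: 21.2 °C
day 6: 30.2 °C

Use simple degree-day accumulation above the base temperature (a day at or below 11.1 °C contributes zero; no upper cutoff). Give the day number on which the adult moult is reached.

Daily DD above 11.1 °C: 2.3, 3.3, 8.4, 11.2, 10.1, 19.1.
Cumulative: 2.3, 5.6, 14.0, 25.2, 35.3, 54.4.
The total first reaches 11 DD on day 3.

day 3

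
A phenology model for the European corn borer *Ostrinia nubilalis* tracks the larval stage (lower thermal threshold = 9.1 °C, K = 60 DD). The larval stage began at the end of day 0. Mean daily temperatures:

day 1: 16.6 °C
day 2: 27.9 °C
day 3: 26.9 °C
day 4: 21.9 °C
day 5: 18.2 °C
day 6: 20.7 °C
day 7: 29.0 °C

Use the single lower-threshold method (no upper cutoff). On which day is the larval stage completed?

Daily DD above 9.1 °C: 7.5, 18.8, 17.8, 12.8, 9.1, 11.6, 19.9.
Cumulative: 7.5, 26.3, 44.1, 56.9, 66.0, 77.6, 97.5.
The total first reaches 60 DD on day 5.

day 5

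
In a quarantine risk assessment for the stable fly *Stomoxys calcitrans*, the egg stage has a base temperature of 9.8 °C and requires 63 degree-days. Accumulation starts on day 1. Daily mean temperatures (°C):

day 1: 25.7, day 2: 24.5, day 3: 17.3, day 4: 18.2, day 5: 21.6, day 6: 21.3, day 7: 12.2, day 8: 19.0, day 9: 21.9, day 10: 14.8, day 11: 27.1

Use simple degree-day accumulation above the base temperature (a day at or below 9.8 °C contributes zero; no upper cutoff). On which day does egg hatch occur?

day 6

Daily DD above 9.8 °C: 15.9, 14.7, 7.5, 8.4, 11.8, 11.5, 2.4, 9.2, 12.1, 5.0, 17.3.
Cumulative: 15.9, 30.6, 38.1, 46.5, 58.3, 69.8, 72.2, 81.4, 93.5, 98.5, 115.8.
The total first reaches 63 DD on day 6.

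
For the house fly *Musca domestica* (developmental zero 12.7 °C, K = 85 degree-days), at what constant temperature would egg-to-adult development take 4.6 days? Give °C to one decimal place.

31.2 °C

Required daily accumulation = 85 / 4.6 = 18.478 DD/day.
T = T_base + 18.478 = 12.7 + 18.478 = 31.178 ≈ 31.2 °C.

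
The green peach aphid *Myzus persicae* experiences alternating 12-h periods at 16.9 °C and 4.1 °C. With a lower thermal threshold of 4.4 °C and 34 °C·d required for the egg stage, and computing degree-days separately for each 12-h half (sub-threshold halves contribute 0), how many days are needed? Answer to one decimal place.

5.4 days

Day half: max(0, 16.9 − 4.4) × 0.5 = 12.5 × 0.5 = 6.25 DD.
Night half: max(0, 4.1 − 4.4) × 0.5 = 0.0 × 0.5 = 0.00 DD.
Per 24 h: 6.25 DD/day.
Duration = 34 / 6.25 = 5.440 ≈ 5.4 days.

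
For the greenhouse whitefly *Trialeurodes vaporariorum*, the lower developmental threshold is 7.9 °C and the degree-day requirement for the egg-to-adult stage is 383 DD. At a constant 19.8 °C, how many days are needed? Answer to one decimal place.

Daily accumulation = 19.8 − 7.9 = 11.9 DD/day.
Duration = 383 / 11.9 = 32.185 ≈ 32.2 days.

32.2 days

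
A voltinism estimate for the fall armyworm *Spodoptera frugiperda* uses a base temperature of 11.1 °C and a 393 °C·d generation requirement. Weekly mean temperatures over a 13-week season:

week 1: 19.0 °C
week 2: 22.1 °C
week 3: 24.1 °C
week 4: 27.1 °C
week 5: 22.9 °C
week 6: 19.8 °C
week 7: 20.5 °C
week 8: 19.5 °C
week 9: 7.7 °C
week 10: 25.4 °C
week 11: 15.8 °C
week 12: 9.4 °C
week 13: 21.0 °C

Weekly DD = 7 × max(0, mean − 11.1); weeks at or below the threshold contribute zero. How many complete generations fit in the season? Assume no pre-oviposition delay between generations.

Weekly DD (7 × max(0, T̄ − 11.1)): 55.3, 77.0, 91.0, 112.0, 82.6, 60.9, 65.8, 58.8, 0.0, 100.1, 32.9, 0.0, 69.3.
Season total = 805.7 DD.
Complete generations = ⌊805.7 / 393⌋ = 2.

2 generations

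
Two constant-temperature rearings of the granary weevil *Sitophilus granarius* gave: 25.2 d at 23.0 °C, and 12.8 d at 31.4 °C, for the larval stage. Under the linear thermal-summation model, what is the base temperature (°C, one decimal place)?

Under the model K = D·(T − T_b), so D₁·(T₁ − T_b) = D₂·(T₂ − T_b).
25.2·(23.0 − T_b) = 12.8·(31.4 − T_b)
T_b = (25.2·23.0 − 12.8·31.4) / (25.2 − 12.8) = 177.68 / 12.4 = 14.329 °C ≈ 14.3 °C.

14.3 °C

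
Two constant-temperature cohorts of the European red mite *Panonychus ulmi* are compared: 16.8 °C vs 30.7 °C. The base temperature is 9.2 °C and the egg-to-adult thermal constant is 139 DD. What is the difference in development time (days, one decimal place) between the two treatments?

11.8 days

At 16.8 °C: 139 / (16.8 − 9.2) = 139 / 7.6 = 18.289 d.
At 30.7 °C: 139 / (30.7 − 9.2) = 139 / 21.5 = 6.465 d.
Difference = |18.289 − 6.465| = 11.824 ≈ 11.8 days.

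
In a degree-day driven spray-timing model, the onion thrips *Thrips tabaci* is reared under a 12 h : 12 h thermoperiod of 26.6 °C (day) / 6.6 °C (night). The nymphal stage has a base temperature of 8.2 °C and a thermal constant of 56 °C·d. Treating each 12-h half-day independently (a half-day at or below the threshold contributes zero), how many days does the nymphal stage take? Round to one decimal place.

6.1 days

Day half: max(0, 26.6 − 8.2) × 0.5 = 18.4 × 0.5 = 9.20 DD.
Night half: max(0, 6.6 − 8.2) × 0.5 = 0.0 × 0.5 = 0.00 DD.
Per 24 h: 9.20 DD/day.
Duration = 56 / 9.20 = 6.087 ≈ 6.1 days.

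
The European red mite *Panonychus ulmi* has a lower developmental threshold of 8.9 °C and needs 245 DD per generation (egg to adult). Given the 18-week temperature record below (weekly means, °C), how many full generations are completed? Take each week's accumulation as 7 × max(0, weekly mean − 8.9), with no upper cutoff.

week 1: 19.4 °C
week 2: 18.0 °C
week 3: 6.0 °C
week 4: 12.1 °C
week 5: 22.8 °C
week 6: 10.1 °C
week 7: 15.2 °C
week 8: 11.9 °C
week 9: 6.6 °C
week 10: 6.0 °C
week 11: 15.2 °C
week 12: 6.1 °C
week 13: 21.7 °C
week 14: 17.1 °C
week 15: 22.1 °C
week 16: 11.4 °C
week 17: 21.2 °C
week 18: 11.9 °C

Weekly DD (7 × max(0, T̄ − 8.9)): 73.5, 63.7, 0.0, 22.4, 97.3, 8.4, 44.1, 21.0, 0.0, 0.0, 44.1, 0.0, 89.6, 57.4, 92.4, 17.5, 86.1, 21.0.
Season total = 738.5 DD.
Complete generations = ⌊738.5 / 245⌋ = 3.

3 generations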